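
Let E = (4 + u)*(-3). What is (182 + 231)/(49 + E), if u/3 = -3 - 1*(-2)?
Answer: 413/46 ≈ 8.9783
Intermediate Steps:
u = -3 (u = 3*(-3 - 1*(-2)) = 3*(-3 + 2) = 3*(-1) = -3)
E = -3 (E = (4 - 3)*(-3) = 1*(-3) = -3)
(182 + 231)/(49 + E) = (182 + 231)/(49 - 3) = 413/46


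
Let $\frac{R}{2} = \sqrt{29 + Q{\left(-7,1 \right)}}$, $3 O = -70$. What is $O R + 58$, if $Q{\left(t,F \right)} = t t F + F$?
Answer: $58 - \frac{140 \sqrt{79}}{3} \approx -356.78$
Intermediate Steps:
$Q{\left(t,F \right)} = F + F t^{2}$ ($Q{\left(t,F \right)} = t^{2} F + F = F t^{2} + F = F + F t^{2}$)
$O = - \frac{70}{3}$ ($O = \frac{1}{3} \left(-70\right) = - \frac{70}{3} \approx -23.333$)
$R = 2 \sqrt{79}$ ($R = 2 \sqrt{29 + 1 \left(1 + \left(-7\right)^{2}\right)} = 2 \sqrt{29 + 1 \left(1 + 49\right)} = 2 \sqrt{29 + 1 \cdot 50} = 2 \sqrt{29 + 50} = 2 \sqrt{79} \approx 17.776$)
$O R + 58 = - \frac{70 \cdot 2 \sqrt{79}}{3} + 58 = - \frac{140 \sqrt{79}}{3} + 58 = 58 - \frac{140 \sqrt{79}}{3}$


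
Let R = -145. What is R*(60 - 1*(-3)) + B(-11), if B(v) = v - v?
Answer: -9135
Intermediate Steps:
B(v) = 0
R*(60 - 1*(-3)) + B(-11) = -145*(60 - 1*(-3)) + 0 = -145*(60 + 3) + 0 = -145*63 + 0 = -9135 + 0 = -9135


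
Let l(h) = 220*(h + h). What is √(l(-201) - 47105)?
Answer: I*√135545 ≈ 368.16*I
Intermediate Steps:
l(h) = 440*h (l(h) = 220*(2*h) = 440*h)
√(l(-201) - 47105) = √(440*(-201) - 47105) = √(-88440 - 47105) = √(-135545) = I*√135545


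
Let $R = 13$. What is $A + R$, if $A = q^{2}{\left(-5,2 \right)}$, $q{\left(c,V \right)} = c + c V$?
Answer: $238$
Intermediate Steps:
$q{\left(c,V \right)} = c + V c$
$A = 225$ ($A = \left(- 5 \left(1 + 2\right)\right)^{2} = \left(\left(-5\right) 3\right)^{2} = \left(-15\right)^{2} = 225$)
$A + R = 225 + 13 = 238$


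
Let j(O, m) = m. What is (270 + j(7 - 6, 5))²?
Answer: 75625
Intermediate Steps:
(270 + j(7 - 6, 5))² = (270 + 5)² = 275² = 75625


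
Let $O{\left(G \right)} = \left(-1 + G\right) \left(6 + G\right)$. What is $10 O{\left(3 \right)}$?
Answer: $180$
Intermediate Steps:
$10 O{\left(3 \right)} = 10 \left(-6 + 3^{2} + 5 \cdot 3\right) = 10 \left(-6 + 9 + 15\right) = 10 \cdot 18 = 180$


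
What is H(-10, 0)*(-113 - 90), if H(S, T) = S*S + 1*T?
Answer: -20300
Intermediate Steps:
H(S, T) = T + S² (H(S, T) = S² + T = T + S²)
H(-10, 0)*(-113 - 90) = (0 + (-10)²)*(-113 - 90) = (0 + 100)*(-203) = 100*(-203) = -20300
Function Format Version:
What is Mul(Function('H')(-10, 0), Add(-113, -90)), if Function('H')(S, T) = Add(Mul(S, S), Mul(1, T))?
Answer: -20300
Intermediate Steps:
Function('H')(S, T) = Add(T, Pow(S, 2)) (Function('H')(S, T) = Add(Pow(S, 2), T) = Add(T, Pow(S, 2)))
Mul(Function('H')(-10, 0), Add(-113, -90)) = Mul(Add(0, Pow(-10, 2)), Add(-113, -90)) = Mul(Add(0, 100), -203) = Mul(100, -203) = -20300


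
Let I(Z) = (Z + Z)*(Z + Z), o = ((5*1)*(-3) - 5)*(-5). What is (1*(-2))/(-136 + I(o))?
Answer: -1/19932 ≈ -5.0171e-5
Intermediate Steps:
o = 100 (o = (5*(-3) - 5)*(-5) = (-15 - 5)*(-5) = -20*(-5) = 100)
I(Z) = 4*Z² (I(Z) = (2*Z)*(2*Z) = 4*Z²)
(1*(-2))/(-136 + I(o)) = (1*(-2))/(-136 + 4*100²) = -2/(-136 + 4*10000) = -2/(-136 + 40000) = -2/39864 = -2*1/39864 = -1/19932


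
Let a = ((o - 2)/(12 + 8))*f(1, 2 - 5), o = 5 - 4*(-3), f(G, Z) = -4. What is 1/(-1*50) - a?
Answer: 149/50 ≈ 2.9800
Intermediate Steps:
o = 17 (o = 5 + 12 = 17)
a = -3 (a = ((17 - 2)/(12 + 8))*(-4) = (15/20)*(-4) = (15*(1/20))*(-4) = (¾)*(-4) = -3)
1/(-1*50) - a = 1/(-1*50) - 1*(-3) = 1/(-50) + 3 = -1/50 + 3 = 149/50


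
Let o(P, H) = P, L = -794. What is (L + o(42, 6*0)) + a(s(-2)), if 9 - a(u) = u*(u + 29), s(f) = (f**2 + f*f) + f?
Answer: -953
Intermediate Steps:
s(f) = f + 2*f**2 (s(f) = (f**2 + f**2) + f = 2*f**2 + f = f + 2*f**2)
a(u) = 9 - u*(29 + u) (a(u) = 9 - u*(u + 29) = 9 - u*(29 + u))
(L + o(42, 6*0)) + a(s(-2)) = (-794 + 42) + (9 - (-2*(1 + 2*(-2)))**2 - (-58)*(1 + 2*(-2))) = -752 + (9 - (-2*(1 - 4))**2 - (-58)*(1 - 4)) = -752 + (9 - (-2*(-3))**2 - (-58)*(-3)) = -752 + (9 - 1*6**2 - 29*6) = -752 + (9 - 1*36 - 174) = -752 + (9 - 36 - 174) = -752 - 201 = -953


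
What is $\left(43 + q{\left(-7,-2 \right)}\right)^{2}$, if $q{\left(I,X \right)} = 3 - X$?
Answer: $2304$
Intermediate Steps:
$\left(43 + q{\left(-7,-2 \right)}\right)^{2} = \left(43 + \left(3 - -2\right)\right)^{2} = \left(43 + \left(3 + 2\right)\right)^{2} = \left(43 + 5\right)^{2} = 48^{2} = 2304$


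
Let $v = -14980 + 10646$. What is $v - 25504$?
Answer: $-29838$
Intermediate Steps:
$v = -4334$
$v - 25504 = -4334 - 25504 = -29838$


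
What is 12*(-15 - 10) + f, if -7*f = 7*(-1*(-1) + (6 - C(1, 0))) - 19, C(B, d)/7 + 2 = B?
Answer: -2179/7 ≈ -311.29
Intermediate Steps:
C(B, d) = -14 + 7*B
f = -79/7 (f = -(7*(-1*(-1) + (6 - (-14 + 7*1))) - 19)/7 = -(7*(1 + (6 - (-14 + 7))) - 19)/7 = -(7*(1 + (6 - 1*(-7))) - 19)/7 = -(7*(1 + (6 + 7)) - 19)/7 = -(7*(1 + 13) - 19)/7 = -(7*14 - 19)/7 = -(98 - 19)/7 = -⅐*79 = -79/7 ≈ -11.286)
12*(-15 - 10) + f = 12*(-15 - 10) - 79/7 = 12*(-25) - 79/7 = -300 - 79/7 = -2179/7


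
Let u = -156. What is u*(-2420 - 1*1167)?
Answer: 559572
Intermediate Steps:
u*(-2420 - 1*1167) = -156*(-2420 - 1*1167) = -156*(-2420 - 1167) = -156*(-3587) = 559572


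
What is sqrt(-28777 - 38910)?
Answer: I*sqrt(67687) ≈ 260.17*I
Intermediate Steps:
sqrt(-28777 - 38910) = sqrt(-67687) = I*sqrt(67687)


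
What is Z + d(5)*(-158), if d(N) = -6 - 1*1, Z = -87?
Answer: 1019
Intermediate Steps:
d(N) = -7 (d(N) = -6 - 1 = -7)
Z + d(5)*(-158) = -87 - 7*(-158) = -87 + 1106 = 1019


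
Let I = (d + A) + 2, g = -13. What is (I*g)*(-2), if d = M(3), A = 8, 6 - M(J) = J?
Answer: 338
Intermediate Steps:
M(J) = 6 - J
d = 3 (d = 6 - 1*3 = 6 - 3 = 3)
I = 13 (I = (3 + 8) + 2 = 11 + 2 = 13)
(I*g)*(-2) = (13*(-13))*(-2) = -169*(-2) = 338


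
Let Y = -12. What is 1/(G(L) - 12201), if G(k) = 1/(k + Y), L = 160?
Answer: -148/1805747 ≈ -8.1961e-5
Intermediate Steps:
G(k) = 1/(-12 + k) (G(k) = 1/(k - 12) = 1/(-12 + k))
1/(G(L) - 12201) = 1/(1/(-12 + 160) - 12201) = 1/(1/148 - 12201) = 1/(-1805747/148) = -148/1805747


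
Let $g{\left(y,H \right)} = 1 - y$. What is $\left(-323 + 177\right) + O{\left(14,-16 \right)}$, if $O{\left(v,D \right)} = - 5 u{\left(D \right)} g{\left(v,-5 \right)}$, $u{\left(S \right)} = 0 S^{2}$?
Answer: $-146$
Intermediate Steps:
$u{\left(S \right)} = 0$
$O{\left(v,D \right)} = 0$ ($O{\left(v,D \right)} = \left(-5\right) 0 \left(1 - v\right) = 0 \left(1 - v\right) = 0$)
$\left(-323 + 177\right) + O{\left(14,-16 \right)} = \left(-323 + 177\right) + 0 = -146 + 0 = -146$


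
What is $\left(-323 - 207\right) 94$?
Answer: $-49820$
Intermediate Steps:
$\left(-323 - 207\right) 94 = \left(-530\right) 94 = -49820$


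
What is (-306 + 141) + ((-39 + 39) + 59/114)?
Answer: -18751/114 ≈ -164.48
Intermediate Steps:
(-306 + 141) + ((-39 + 39) + 59/114) = -165 + (0 + 59*(1/114)) = -165 + (0 + 59/114) = -165 + 59/114 = -18751/114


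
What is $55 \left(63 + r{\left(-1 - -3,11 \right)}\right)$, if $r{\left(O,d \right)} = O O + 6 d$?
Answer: $7315$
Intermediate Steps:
$r{\left(O,d \right)} = O^{2} + 6 d$
$55 \left(63 + r{\left(-1 - -3,11 \right)}\right) = 55 \left(63 + \left(\left(-1 - -3\right)^{2} + 6 \cdot 11\right)\right) = 55 \left(63 + \left(\left(-1 + 3\right)^{2} + 66\right)\right) = 55 \left(63 + \left(2^{2} + 66\right)\right) = 55 \left(63 + \left(4 + 66\right)\right) = 55 \left(63 + 70\right) = 55 \cdot 133 = 7315$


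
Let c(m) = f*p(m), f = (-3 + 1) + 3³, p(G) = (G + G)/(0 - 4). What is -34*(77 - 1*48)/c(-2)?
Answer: -986/25 ≈ -39.440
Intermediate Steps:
p(G) = -G/2 (p(G) = (2*G)/(-4) = (2*G)*(-¼) = -G/2)
f = 25 (f = -2 + 27 = 25)
c(m) = -25*m/2 (c(m) = 25*(-m/2) = -25*m/2)
-34*(77 - 1*48)/c(-2) = -34*(77 - 1*48)/((-25/2*(-2))) = -34*(77 - 48)/25 = -986/25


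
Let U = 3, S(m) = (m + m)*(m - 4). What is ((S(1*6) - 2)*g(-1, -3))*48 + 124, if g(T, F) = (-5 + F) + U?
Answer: -5156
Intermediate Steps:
S(m) = 2*m*(-4 + m) (S(m) = (2*m)*(-4 + m) = 2*m*(-4 + m))
g(T, F) = -2 + F (g(T, F) = (-5 + F) + 3 = -2 + F)
((S(1*6) - 2)*g(-1, -3))*48 + 124 = ((2*(1*6)*(-4 + 1*6) - 2)*(-2 - 3))*48 + 124 = ((2*6*(-4 + 6) - 2)*(-5))*48 + 124 = ((2*6*2 - 2)*(-5))*48 + 124 = ((24 - 2)*(-5))*48 + 124 = (22*(-5))*48 + 124 = -110*48 + 124 = -5280 + 124 = -5156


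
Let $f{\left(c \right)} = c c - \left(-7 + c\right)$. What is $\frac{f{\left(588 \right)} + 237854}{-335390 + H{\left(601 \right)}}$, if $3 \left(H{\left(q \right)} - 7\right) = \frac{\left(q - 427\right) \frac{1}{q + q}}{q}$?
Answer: $- \frac{210586323417}{121140674954} \approx -1.7384$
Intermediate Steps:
$f{\left(c \right)} = 7 + c^{2} - c$ ($f{\left(c \right)} = c^{2} - \left(-7 + c\right) = 7 + c^{2} - c$)
$H{\left(q \right)} = 7 + \frac{-427 + q}{6 q^{2}}$ ($H{\left(q \right)} = 7 + \frac{\frac{q - 427}{q + q} \frac{1}{q}}{3} = 7 + \frac{\frac{-427 + q}{2 q} \frac{1}{q}}{3} = 7 + \frac{\frac{1}{2} \frac{1}{q^{2}} \left(-427 + q\right)}{3} = 7 + \frac{-427 + q}{6 q^{2}}$)
$\frac{f{\left(588 \right)} + 237854}{-335390 + H{\left(601 \right)}} = \frac{\left(7 + 588^{2} - 588\right) + 237854}{-335390 + \frac{-427 + 601 + 42 \cdot 601^{2}}{6 \cdot 361201}} = \frac{\left(7 + 345744 - 588\right) + 237854}{-335390 + \frac{1}{6} \cdot \frac{1}{361201} \left(-427 + 601 + 42 \cdot 361201\right)} = \frac{345163 + 237854}{-335390 + \frac{1}{6} \cdot \frac{1}{361201} \left(-427 + 601 + 15170442\right)} = \frac{583017}{-335390 + \frac{1}{6} \cdot \frac{1}{361201} \cdot 15170616} = \frac{583017}{-335390 + \frac{2528436}{361201}} = \frac{583017}{- \frac{121140674954}{361201}} = 583017 \left(- \frac{361201}{121140674954}\right) = - \frac{210586323417}{121140674954}$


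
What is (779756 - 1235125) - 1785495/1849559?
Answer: -842233617766/1849559 ≈ -4.5537e+5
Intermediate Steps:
(779756 - 1235125) - 1785495/1849559 = -455369 - 1785495*1/1849559 = -455369 - 1785495/1849559 = -842233617766/1849559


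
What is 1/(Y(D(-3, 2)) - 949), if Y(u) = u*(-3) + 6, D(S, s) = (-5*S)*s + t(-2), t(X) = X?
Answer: -1/1027 ≈ -0.00097371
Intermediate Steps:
D(S, s) = -2 - 5*S*s (D(S, s) = (-5*S)*s - 2 = -5*S*s - 2 = -2 - 5*S*s)
Y(u) = 6 - 3*u (Y(u) = -3*u + 6 = 6 - 3*u)
1/(Y(D(-3, 2)) - 949) = 1/((6 - 3*(-2 - 5*(-3)*2)) - 949) = 1/((6 - 3*(-2 + 30)) - 949) = 1/((6 - 3*28) - 949) = 1/((6 - 84) - 949) = 1/(-78 - 949) = 1/(-1027) = -1/1027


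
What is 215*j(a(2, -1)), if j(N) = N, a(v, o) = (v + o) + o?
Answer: 0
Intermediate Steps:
a(v, o) = v + 2*o (a(v, o) = (o + v) + o = v + 2*o)
215*j(a(2, -1)) = 215*(2 + 2*(-1)) = 215*(2 - 2) = 215*0 = 0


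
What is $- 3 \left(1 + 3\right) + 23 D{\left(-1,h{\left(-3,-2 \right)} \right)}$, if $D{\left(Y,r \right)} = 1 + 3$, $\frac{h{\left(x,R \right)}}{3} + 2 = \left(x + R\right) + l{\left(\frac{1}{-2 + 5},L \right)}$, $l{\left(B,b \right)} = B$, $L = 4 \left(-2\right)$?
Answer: $80$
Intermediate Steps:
$L = -8$
$h{\left(x,R \right)} = -5 + 3 R + 3 x$ ($h{\left(x,R \right)} = -6 + 3 \left(\left(x + R\right) + \frac{1}{-2 + 5}\right) = -6 + 3 \left(\left(R + x\right) + \frac{1}{3}\right) = -6 + 3 \left(\frac{1}{3} + R + x\right) = -6 + \left(1 + 3 R + 3 x\right) = -5 + 3 R + 3 x$)
$D{\left(Y,r \right)} = 4$
$- 3 \left(1 + 3\right) + 23 D{\left(-1,h{\left(-3,-2 \right)} \right)} = - 3 \left(1 + 3\right) + 23 \cdot 4 = \left(-3\right) 4 + 92 = -12 + 92 = 80$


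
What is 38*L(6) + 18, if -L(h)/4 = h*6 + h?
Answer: -6366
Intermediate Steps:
L(h) = -28*h (L(h) = -4*(h*6 + h) = -4*(6*h + h) = -28*h)
38*L(6) + 18 = 38*(-28*6) + 18 = 38*(-168) + 18 = -6384 + 18 = -6366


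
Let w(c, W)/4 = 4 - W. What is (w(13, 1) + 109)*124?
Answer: 15004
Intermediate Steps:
w(c, W) = 16 - 4*W (w(c, W) = 4*(4 - W) = 16 - 4*W)
(w(13, 1) + 109)*124 = ((16 - 4*1) + 109)*124 = ((16 - 4) + 109)*124 = (12 + 109)*124 = 121*124 = 15004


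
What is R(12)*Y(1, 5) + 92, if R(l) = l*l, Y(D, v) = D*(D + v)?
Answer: 956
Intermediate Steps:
R(l) = l²
R(12)*Y(1, 5) + 92 = 12²*(1*(1 + 5)) + 92 = 144*(1*6) + 92 = 144*6 + 92 = 864 + 92 = 956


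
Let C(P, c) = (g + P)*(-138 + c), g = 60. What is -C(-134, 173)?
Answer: 2590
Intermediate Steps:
C(P, c) = (-138 + c)*(60 + P) (C(P, c) = (60 + P)*(-138 + c) = (-138 + c)*(60 + P))
-C(-134, 173) = -(-8280 - 138*(-134) + 60*173 - 134*173) = -(-8280 + 18492 + 10380 - 23182) = -1*(-2590) = 2590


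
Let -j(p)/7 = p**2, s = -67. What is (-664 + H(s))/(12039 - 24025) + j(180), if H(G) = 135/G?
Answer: -182134416977/803062 ≈ -2.2680e+5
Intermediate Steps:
j(p) = -7*p**2
(-664 + H(s))/(12039 - 24025) + j(180) = (-664 + 135/(-67))/(12039 - 24025) - 7*180**2 = (-664 + 135*(-1/67))/(-11986) - 7*32400 = (-664 - 135/67)*(-1/11986) - 226800 = -44623/67*(-1/11986) - 226800 = 44623/803062 - 226800 = -182134416977/803062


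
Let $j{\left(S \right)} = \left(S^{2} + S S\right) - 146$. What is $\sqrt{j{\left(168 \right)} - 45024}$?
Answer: $\sqrt{11278} \approx 106.2$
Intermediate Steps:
$j{\left(S \right)} = -146 + 2 S^{2}$ ($j{\left(S \right)} = \left(S^{2} + S^{2}\right) - 146 = 2 S^{2} - 146 = -146 + 2 S^{2}$)
$\sqrt{j{\left(168 \right)} - 45024} = \sqrt{\left(-146 + 2 \cdot 168^{2}\right) - 45024} = \sqrt{\left(-146 + 2 \cdot 28224\right) - 45024} = \sqrt{\left(-146 + 56448\right) - 45024} = \sqrt{56302 - 45024} = \sqrt{11278}$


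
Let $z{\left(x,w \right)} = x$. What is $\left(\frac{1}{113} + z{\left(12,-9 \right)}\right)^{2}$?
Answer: $\frac{1841449}{12769} \approx 144.21$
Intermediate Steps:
$\left(\frac{1}{113} + z{\left(12,-9 \right)}\right)^{2} = \left(\frac{1}{113} + 12\right)^{2} = \left(\frac{1357}{113}\right)^{2} = \frac{1841449}{12769}$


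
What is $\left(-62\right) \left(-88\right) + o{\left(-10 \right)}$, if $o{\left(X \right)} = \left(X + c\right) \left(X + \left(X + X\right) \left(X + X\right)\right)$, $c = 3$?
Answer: $2726$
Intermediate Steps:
$o{\left(X \right)} = \left(3 + X\right) \left(X + 4 X^{2}\right)$ ($o{\left(X \right)} = \left(X + 3\right) \left(X + \left(X + X\right) \left(X + X\right)\right) = \left(3 + X\right) \left(X + 2 X 2 X\right) = \left(3 + X\right) \left(X + 4 X^{2}\right)$)
$\left(-62\right) \left(-88\right) + o{\left(-10 \right)} = \left(-62\right) \left(-88\right) - 10 \left(3 + 4 \left(-10\right)^{2} + 13 \left(-10\right)\right) = 5456 - 10 \left(3 + 4 \cdot 100 - 130\right) = 5456 - 10 \left(3 + 400 - 130\right) = 5456 - 2730 = 2726$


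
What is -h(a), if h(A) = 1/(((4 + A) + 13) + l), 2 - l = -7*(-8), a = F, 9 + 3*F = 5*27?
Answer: -⅕ ≈ -0.20000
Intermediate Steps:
F = 42 (F = -3 + (5*27)/3 = -3 + (⅓)*135 = -3 + 45 = 42)
a = 42
l = -54 (l = 2 - (-7)*(-8) = 2 - 1*56 = 2 - 56 = -54)
h(A) = 1/(-37 + A) (h(A) = 1/(((4 + A) + 13) - 54) = 1/((17 + A) - 54) = 1/(-37 + A))
-h(a) = -1/(-37 + 42) = -1/5 = -1*⅕ = -⅕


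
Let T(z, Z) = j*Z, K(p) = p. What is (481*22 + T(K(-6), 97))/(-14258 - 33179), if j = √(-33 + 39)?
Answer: -814/3649 - 97*√6/47437 ≈ -0.22808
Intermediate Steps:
j = √6 ≈ 2.4495
T(z, Z) = Z*√6 (T(z, Z) = √6*Z = Z*√6)
(481*22 + T(K(-6), 97))/(-14258 - 33179) = (481*22 + 97*√6)/(-14258 - 33179) = (10582 + 97*√6)/(-47437) = (10582 + 97*√6)*(-1/47437) = -814/3649 - 97*√6/47437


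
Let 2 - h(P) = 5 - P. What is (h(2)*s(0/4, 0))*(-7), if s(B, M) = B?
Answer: 0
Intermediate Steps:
h(P) = -3 + P (h(P) = 2 - (5 - P) = 2 + (-5 + P) = -3 + P)
(h(2)*s(0/4, 0))*(-7) = ((-3 + 2)*(0/4))*(-7) = -0/4*(-7) = -1*0*(-7) = 0*(-7) = 0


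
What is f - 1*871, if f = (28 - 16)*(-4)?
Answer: -919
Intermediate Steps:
f = -48 (f = 12*(-4) = -48)
f - 1*871 = -48 - 1*871 = -48 - 871 = -919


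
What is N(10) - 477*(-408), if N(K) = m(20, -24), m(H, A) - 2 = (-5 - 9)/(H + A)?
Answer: 389243/2 ≈ 1.9462e+5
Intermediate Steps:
m(H, A) = 2 - 14/(A + H) (m(H, A) = 2 + (-5 - 9)/(H + A) = 2 - 14/(A + H))
N(K) = 11/2 (N(K) = 2*(-7 - 24 + 20)/(-24 + 20) = 2*(-11)/(-4) = 2*(-1/4)*(-11) = 11/2)
N(10) - 477*(-408) = 11/2 - 477*(-408) = 11/2 + 194616 = 389243/2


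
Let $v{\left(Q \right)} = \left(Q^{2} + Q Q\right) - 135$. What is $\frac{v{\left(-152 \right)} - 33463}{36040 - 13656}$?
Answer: $\frac{6305}{11192} \approx 0.56335$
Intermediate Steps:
$v{\left(Q \right)} = -135 + 2 Q^{2}$ ($v{\left(Q \right)} = \left(Q^{2} + Q^{2}\right) - 135 = 2 Q^{2} - 135 = -135 + 2 Q^{2}$)
$\frac{v{\left(-152 \right)} - 33463}{36040 - 13656} = \frac{\left(-135 + 2 \left(-152\right)^{2}\right) - 33463}{36040 - 13656} = \frac{\left(-135 + 2 \cdot 23104\right) - 33463}{22384} = \left(\left(-135 + 46208\right) - 33463\right) \frac{1}{22384} = \left(46073 - 33463\right) \frac{1}{22384} = 12610 \cdot \frac{1}{22384} = \frac{6305}{11192}$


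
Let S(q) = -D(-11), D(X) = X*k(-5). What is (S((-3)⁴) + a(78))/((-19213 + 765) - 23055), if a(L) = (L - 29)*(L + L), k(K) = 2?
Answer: -7666/41503 ≈ -0.18471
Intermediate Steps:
D(X) = 2*X (D(X) = X*2 = 2*X)
a(L) = 2*L*(-29 + L) (a(L) = (-29 + L)*(2*L) = 2*L*(-29 + L))
S(q) = 22 (S(q) = -2*(-11) = -1*(-22) = 22)
(S((-3)⁴) + a(78))/((-19213 + 765) - 23055) = (22 + 2*78*(-29 + 78))/((-19213 + 765) - 23055) = (22 + 2*78*49)/(-18448 - 23055) = (22 + 7644)/(-41503) = 7666*(-1/41503) = -7666/41503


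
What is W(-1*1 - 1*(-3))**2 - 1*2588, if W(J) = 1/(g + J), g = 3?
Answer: -64699/25 ≈ -2588.0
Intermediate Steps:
W(J) = 1/(3 + J)
W(-1*1 - 1*(-3))**2 - 1*2588 = (1/(3 + (-1*1 - 1*(-3))))**2 - 1*2588 = (1/(3 + (-1 + 3)))**2 - 2588 = (1/(3 + 2))**2 - 2588 = (1/5)**2 - 2588 = 1/25 - 2588 = -64699/25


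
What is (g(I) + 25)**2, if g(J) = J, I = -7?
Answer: 324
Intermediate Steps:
(g(I) + 25)**2 = (-7 + 25)**2 = 18**2 = 324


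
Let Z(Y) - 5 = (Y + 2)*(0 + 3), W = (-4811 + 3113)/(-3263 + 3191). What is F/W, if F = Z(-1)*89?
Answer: 8544/283 ≈ 30.191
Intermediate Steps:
W = 283/12 (W = -1698/(-72) = -1698*(-1/72) = 283/12 ≈ 23.583)
Z(Y) = 11 + 3*Y (Z(Y) = 5 + (Y + 2)*(0 + 3) = 5 + (2 + Y)*3 = 5 + (6 + 3*Y) = 11 + 3*Y)
F = 712 (F = (11 + 3*(-1))*89 = (11 - 3)*89 = 8*89 = 712)
F/W = 712/(283/12) = 712*(12/283) = 8544/283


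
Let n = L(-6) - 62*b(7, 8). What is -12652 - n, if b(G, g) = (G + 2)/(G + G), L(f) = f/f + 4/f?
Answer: -264862/21 ≈ -12612.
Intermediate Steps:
L(f) = 1 + 4/f
b(G, g) = (2 + G)/(2*G) (b(G, g) = (2 + G)/((2*G)) = (2 + G)*(1/(2*G)) = (2 + G)/(2*G))
n = -830/21 (n = (4 - 6)/(-6) - 31*(2 + 7)/7 = -⅙*(-2) - 31*9/7 = ⅓ - 62*9/14 = ⅓ - 279/7 = -830/21 ≈ -39.524)
-12652 - n = -12652 - 1*(-830/21) = -12652 + 830/21 = -264862/21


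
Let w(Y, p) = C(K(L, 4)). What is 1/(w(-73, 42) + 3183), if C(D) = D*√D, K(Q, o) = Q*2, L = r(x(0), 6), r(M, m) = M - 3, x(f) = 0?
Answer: 1061/3377235 + 2*I*√6/3377235 ≈ 0.00031416 + 1.4506e-6*I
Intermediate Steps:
r(M, m) = -3 + M
L = -3 (L = -3 + 0 = -3)
K(Q, o) = 2*Q
C(D) = D^(3/2)
w(Y, p) = -6*I*√6 (w(Y, p) = (2*(-3))^(3/2) = (-6)^(3/2) = -6*I*√6)
1/(w(-73, 42) + 3183) = 1/(-6*I*√6 + 3183) = 1/(3183 - 6*I*√6)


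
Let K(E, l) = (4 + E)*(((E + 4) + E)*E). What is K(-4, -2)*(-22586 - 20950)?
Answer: 0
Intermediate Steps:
K(E, l) = E*(4 + E)*(4 + 2*E) (K(E, l) = (4 + E)*(((4 + E) + E)*E) = (4 + E)*((4 + 2*E)*E) = (4 + E)*(E*(4 + 2*E)) = E*(4 + E)*(4 + 2*E))
K(-4, -2)*(-22586 - 20950) = (2*(-4)*(8 + (-4)² + 6*(-4)))*(-22586 - 20950) = (2*(-4)*(8 + 16 - 24))*(-43536) = (2*(-4)*0)*(-43536) = 0*(-43536) = 0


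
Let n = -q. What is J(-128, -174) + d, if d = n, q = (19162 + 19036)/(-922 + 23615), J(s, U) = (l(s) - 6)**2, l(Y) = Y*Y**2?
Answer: 99805440565305854/22693 ≈ 4.3981e+12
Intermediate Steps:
l(Y) = Y**3
J(s, U) = (-6 + s**3)**2 (J(s, U) = (s**3 - 6)**2 = (-6 + s**3)**2)
q = 38198/22693 ≈ 1.6833
n = -38198/22693 (n = -1*38198/22693 = -38198/22693 ≈ -1.6833)
d = -38198/22693 ≈ -1.6833
J(-128, -174) + d = (-6 + (-128)**3)**2 - 38198/22693 = (-6 - 2097152)**2 - 38198/22693 = (-2097158)**2 - 38198/22693 = 4398071676964 - 38198/22693 = 99805440565305854/22693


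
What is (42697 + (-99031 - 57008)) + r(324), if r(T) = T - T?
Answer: -113342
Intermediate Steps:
r(T) = 0
(42697 + (-99031 - 57008)) + r(324) = (42697 + (-99031 - 57008)) + 0 = (42697 - 156039) + 0 = -113342 + 0 = -113342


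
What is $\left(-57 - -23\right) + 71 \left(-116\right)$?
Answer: $-8270$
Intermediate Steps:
$\left(-57 - -23\right) + 71 \left(-116\right) = \left(-57 + 23\right) - 8236 = -34 - 8236 = -8270$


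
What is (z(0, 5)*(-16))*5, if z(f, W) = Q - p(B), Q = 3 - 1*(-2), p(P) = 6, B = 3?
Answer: 80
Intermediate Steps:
Q = 5 (Q = 3 + 2 = 5)
z(f, W) = -1 (z(f, W) = 5 - 1*6 = 5 - 6 = -1)
(z(0, 5)*(-16))*5 = -1*(-16)*5 = 16*5 = 80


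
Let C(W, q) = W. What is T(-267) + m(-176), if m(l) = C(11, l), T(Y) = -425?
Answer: -414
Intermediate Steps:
m(l) = 11
T(-267) + m(-176) = -425 + 11 = -414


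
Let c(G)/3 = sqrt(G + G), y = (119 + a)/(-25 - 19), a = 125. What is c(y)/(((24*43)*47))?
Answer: I*sqrt(1342)/177848 ≈ 0.00020598*I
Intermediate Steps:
y = -61/11 (y = (119 + 125)/(-25 - 19) = 244/(-44) = 244*(-1/44) = -61/11 ≈ -5.5455)
c(G) = 3*sqrt(2)*sqrt(G) (c(G) = 3*sqrt(G + G) = 3*sqrt(2*G) = 3*(sqrt(2)*sqrt(G)) = 3*sqrt(2)*sqrt(G))
c(y)/(((24*43)*47)) = (3*sqrt(2)*sqrt(-61/11))/(((24*43)*47)) = (3*sqrt(2)*(I*sqrt(671)/11))/((1032*47)) = (3*I*sqrt(1342)/11)/48504 = (3*I*sqrt(1342)/11)*(1/48504) = I*sqrt(1342)/177848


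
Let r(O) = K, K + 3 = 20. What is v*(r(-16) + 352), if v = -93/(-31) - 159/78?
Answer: 9225/26 ≈ 354.81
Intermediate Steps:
K = 17 (K = -3 + 20 = 17)
r(O) = 17
v = 25/26 (v = -93*(-1/31) - 159*1/78 = 3 - 53/26 = 25/26 ≈ 0.96154)
v*(r(-16) + 352) = 25*(17 + 352)/26 = (25/26)*369 = 9225/26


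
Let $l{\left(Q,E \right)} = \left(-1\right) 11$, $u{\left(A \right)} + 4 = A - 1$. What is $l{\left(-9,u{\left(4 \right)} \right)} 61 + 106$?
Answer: $-565$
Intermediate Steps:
$u{\left(A \right)} = -5 + A$ ($u{\left(A \right)} = -4 + \left(A - 1\right) = -4 + \left(-1 + A\right) = -5 + A$)
$l{\left(Q,E \right)} = -11$
$l{\left(-9,u{\left(4 \right)} \right)} 61 + 106 = \left(-11\right) 61 + 106 = -671 + 106 = -565$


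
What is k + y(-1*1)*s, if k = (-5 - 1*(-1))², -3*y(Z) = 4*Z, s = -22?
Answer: -40/3 ≈ -13.333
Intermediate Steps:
y(Z) = -4*Z/3
k = 16 (k = (-5 + 1)² = (-4)² = 16)
k + y(-1*1)*s = 16 - (-4)/3*(-22) = 16 - 4/3*(-1)*(-22) = 16 + (4/3)*(-22) = 16 - 88/3 = -40/3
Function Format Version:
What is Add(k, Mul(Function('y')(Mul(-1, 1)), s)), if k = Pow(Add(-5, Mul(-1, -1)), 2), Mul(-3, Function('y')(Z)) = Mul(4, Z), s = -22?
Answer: Rational(-40, 3) ≈ -13.333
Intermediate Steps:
Function('y')(Z) = Mul(Rational(-4, 3), Z) (Function('y')(Z) = Mul(Rational(-1, 3), Mul(4, Z)) = Mul(Rational(-4, 3), Z))
k = 16 (k = Pow(Add(-5, 1), 2) = Pow(-4, 2) = 16)
Add(k, Mul(Function('y')(Mul(-1, 1)), s)) = Add(16, Mul(Mul(Rational(-4, 3), Mul(-1, 1)), -22)) = Add(16, Mul(Mul(Rational(-4, 3), -1), -22)) = Add(16, Mul(Rational(4, 3), -22)) = Add(16, Rational(-88, 3)) = Rational(-40, 3)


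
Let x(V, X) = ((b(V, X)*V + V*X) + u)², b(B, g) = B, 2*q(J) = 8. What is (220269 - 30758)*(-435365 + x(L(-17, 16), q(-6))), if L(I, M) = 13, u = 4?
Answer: -72912462140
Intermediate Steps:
q(J) = 4 (q(J) = (½)*8 = 4)
x(V, X) = (4 + V² + V*X)² (x(V, X) = ((V*V + V*X) + 4)² = ((V² + V*X) + 4)² = (4 + V² + V*X)²)
(220269 - 30758)*(-435365 + x(L(-17, 16), q(-6))) = (220269 - 30758)*(-435365 + (4 + 13² + 13*4)²) = 189511*(-435365 + (4 + 169 + 52)²) = 189511*(-435365 + 225²) = 189511*(-435365 + 50625) = 189511*(-384740) = -72912462140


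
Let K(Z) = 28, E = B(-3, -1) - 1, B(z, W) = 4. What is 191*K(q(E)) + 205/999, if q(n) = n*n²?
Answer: 5342857/999 ≈ 5348.2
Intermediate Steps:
E = 3 (E = 4 - 1 = 3)
q(n) = n³
191*K(q(E)) + 205/999 = 191*28 + 205/999 = 5348 + 205*(1/999) = 5348 + 205/999 = 5342857/999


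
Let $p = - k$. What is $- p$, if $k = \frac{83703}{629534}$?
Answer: $\frac{83703}{629534} \approx 0.13296$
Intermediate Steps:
$k = \frac{83703}{629534}$ ($k = 83703 \cdot \frac{1}{629534} = \frac{83703}{629534} \approx 0.13296$)
$p = - \frac{83703}{629534}$ ($p = \left(-1\right) \frac{83703}{629534} = - \frac{83703}{629534} \approx -0.13296$)
$- p = \left(-1\right) \left(- \frac{83703}{629534}\right) = \frac{83703}{629534}$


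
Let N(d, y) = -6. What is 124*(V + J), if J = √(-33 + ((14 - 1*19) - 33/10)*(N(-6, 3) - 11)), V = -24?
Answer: -2976 + 62*√10810/5 ≈ -1686.8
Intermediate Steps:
J = √10810/10 (J = √(-33 + ((14 - 1*19) - 33/10)*(-6 - 11)) = √(-33 + ((14 - 19) - 33*⅒)*(-17)) = √(-33 + (-5 - 33/10)*(-17)) = √(-33 - 83/10*(-17)) = √(-33 + 1411/10) = √(1081/10) = √10810/10 ≈ 10.397)
124*(V + J) = 124*(-24 + √10810/10) = -2976 + 62*√10810/5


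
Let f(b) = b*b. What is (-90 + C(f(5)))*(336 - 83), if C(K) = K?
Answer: -16445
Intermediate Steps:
f(b) = b**2
(-90 + C(f(5)))*(336 - 83) = (-90 + 5**2)*(336 - 83) = (-90 + 25)*253 = -65*253 = -16445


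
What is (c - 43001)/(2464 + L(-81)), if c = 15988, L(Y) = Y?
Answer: -27013/2383 ≈ -11.336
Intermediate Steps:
(c - 43001)/(2464 + L(-81)) = (15988 - 43001)/(2464 - 81) = -27013/2383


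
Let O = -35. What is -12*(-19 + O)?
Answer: 648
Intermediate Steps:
-12*(-19 + O) = -12*(-19 - 35) = -12*(-54) = 648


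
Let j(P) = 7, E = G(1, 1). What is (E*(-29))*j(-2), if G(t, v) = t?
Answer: -203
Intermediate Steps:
E = 1
(E*(-29))*j(-2) = (1*(-29))*7 = -29*7 = -203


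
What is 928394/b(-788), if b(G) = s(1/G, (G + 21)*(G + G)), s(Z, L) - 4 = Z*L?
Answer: -464197/765 ≈ -606.79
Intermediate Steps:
s(Z, L) = 4 + L*Z (s(Z, L) = 4 + Z*L = 4 + L*Z)
b(G) = 46 + 2*G (b(G) = 4 + ((G + 21)*(G + G))/G = 4 + ((21 + G)*(2*G))/G = 4 + (2*G*(21 + G))/G = 4 + (42 + 2*G) = 46 + 2*G)
928394/b(-788) = 928394/(46 + 2*(-788)) = 928394/(46 - 1576) = 928394/(-1530) = 928394*(-1/1530) = -464197/765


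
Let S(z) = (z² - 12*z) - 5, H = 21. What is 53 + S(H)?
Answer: 237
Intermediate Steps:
S(z) = -5 + z² - 12*z
53 + S(H) = 53 + (-5 + 21² - 12*21) = 53 + (-5 + 441 - 252) = 53 + 184 = 237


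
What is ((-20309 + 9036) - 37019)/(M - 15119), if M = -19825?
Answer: 12073/8736 ≈ 1.3820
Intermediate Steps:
((-20309 + 9036) - 37019)/(M - 15119) = ((-20309 + 9036) - 37019)/(-19825 - 15119) = (-11273 - 37019)/(-34944) = -48292*(-1/34944) = 12073/8736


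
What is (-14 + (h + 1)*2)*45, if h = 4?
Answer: -180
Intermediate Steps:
(-14 + (h + 1)*2)*45 = (-14 + (4 + 1)*2)*45 = (-14 + 5*2)*45 = (-14 + 10)*45 = -4*45 = -180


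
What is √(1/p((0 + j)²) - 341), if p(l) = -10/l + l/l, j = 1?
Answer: I*√3070/3 ≈ 18.469*I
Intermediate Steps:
p(l) = 1 - 10/l (p(l) = -10/l + 1 = 1 - 10/l)
√(1/p((0 + j)²) - 341) = √(1/((-10 + (0 + 1)²)/((0 + 1)²)) - 341) = √(1/((-10 + 1²)/(1²)) - 341) = √(1/((-10 + 1)/1) - 341) = √(1/(1*(-9)) - 341) = √(1/(-9) - 341) = √(-⅑ - 341) = √(-3070/9) = I*√3070/3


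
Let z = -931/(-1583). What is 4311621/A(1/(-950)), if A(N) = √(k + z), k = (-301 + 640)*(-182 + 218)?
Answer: 4311621*√30583343129/19319863 ≈ 39028.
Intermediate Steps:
z = 931/1583 (z = -931*(-1/1583) = 931/1583 ≈ 0.58812)
k = 12204 (k = 339*36 = 12204)
A(N) = √30583343129/1583 (A(N) = √(12204 + 931/1583) = √(19319863/1583) = √30583343129/1583)
4311621/A(1/(-950)) = 4311621/((√30583343129/1583)) = 4311621*(√30583343129/19319863) = 4311621*√30583343129/19319863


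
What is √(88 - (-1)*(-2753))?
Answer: I*√2665 ≈ 51.624*I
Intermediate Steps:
√(88 - (-1)*(-2753)) = √(88 - 1*2753) = √(88 - 2753) = √(-2665) = I*√2665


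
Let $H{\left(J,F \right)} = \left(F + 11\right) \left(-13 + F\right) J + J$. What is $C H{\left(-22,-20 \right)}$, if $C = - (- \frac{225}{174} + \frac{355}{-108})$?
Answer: $- \frac{23511455}{783} \approx -30027.0$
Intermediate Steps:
$C = \frac{14345}{3132}$ ($C = - (\left(-225\right) \frac{1}{174} + 355 \left(- \frac{1}{108}\right)) = - (- \frac{75}{58} - \frac{355}{108}) = \left(-1\right) \left(- \frac{14345}{3132}\right) = \frac{14345}{3132} \approx 4.5801$)
$H{\left(J,F \right)} = J + J \left(-13 + F\right) \left(11 + F\right)$ ($H{\left(J,F \right)} = \left(11 + F\right) \left(-13 + F\right) J + J = \left(-13 + F\right) \left(11 + F\right) J + J = J \left(-13 + F\right) \left(11 + F\right) + J = J + J \left(-13 + F\right) \left(11 + F\right)$)
$C H{\left(-22,-20 \right)} = \frac{14345 \left(- 22 \left(-142 + \left(-20\right)^{2} - -40\right)\right)}{3132} = \frac{14345 \left(- 22 \left(-142 + 400 + 40\right)\right)}{3132} = \frac{14345 \left(\left(-22\right) 298\right)}{3132} = \frac{14345}{3132} \left(-6556\right) = - \frac{23511455}{783}$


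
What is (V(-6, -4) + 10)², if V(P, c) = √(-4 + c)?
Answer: 92 + 40*I*√2 ≈ 92.0 + 56.569*I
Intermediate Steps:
(V(-6, -4) + 10)² = (√(-4 - 4) + 10)² = (√(-8) + 10)² = (2*I*√2 + 10)² = (10 + 2*I*√2)²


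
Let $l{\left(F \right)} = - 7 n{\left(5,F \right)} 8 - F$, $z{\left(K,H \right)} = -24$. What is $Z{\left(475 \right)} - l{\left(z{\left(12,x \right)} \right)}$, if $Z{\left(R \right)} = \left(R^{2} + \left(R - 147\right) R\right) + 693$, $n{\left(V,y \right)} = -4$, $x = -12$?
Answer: $381870$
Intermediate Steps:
$Z{\left(R \right)} = 693 + R^{2} + R \left(-147 + R\right)$ ($Z{\left(R \right)} = \left(R^{2} + \left(R - 147\right) R\right) + 693 = \left(R^{2} + \left(-147 + R\right) R\right) + 693 = \left(R^{2} + R \left(-147 + R\right)\right) + 693 = 693 + R^{2} + R \left(-147 + R\right)$)
$l{\left(F \right)} = 224 - F$ ($l{\left(F \right)} = \left(-7\right) \left(-4\right) 8 - F = 28 \cdot 8 - F = 224 - F$)
$Z{\left(475 \right)} - l{\left(z{\left(12,x \right)} \right)} = \left(693 - 69825 + 2 \cdot 475^{2}\right) - \left(224 - -24\right) = \left(693 - 69825 + 2 \cdot 225625\right) - \left(224 + 24\right) = \left(693 - 69825 + 451250\right) - 248 = 382118 - 248 = 381870$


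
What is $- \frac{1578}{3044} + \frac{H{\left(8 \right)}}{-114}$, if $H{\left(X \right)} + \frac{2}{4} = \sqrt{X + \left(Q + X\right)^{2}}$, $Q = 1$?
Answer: $- \frac{89185}{173508} - \frac{\sqrt{89}}{114} \approx -0.59677$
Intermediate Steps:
$H{\left(X \right)} = - \frac{1}{2} + \sqrt{X + \left(1 + X\right)^{2}}$
$- \frac{1578}{3044} + \frac{H{\left(8 \right)}}{-114} = - \frac{1578}{3044} + \frac{- \frac{1}{2} + \sqrt{8 + \left(1 + 8\right)^{2}}}{-114} = \left(-1578\right) \frac{1}{3044} + \left(- \frac{1}{2} + \sqrt{8 + 9^{2}}\right) \left(- \frac{1}{114}\right) = - \frac{789}{1522} + \left(- \frac{1}{2} + \sqrt{8 + 81}\right) \left(- \frac{1}{114}\right) = - \frac{789}{1522} + \left(- \frac{1}{2} + \sqrt{89}\right) \left(- \frac{1}{114}\right) = - \frac{789}{1522} + \left(\frac{1}{228} - \frac{\sqrt{89}}{114}\right) = - \frac{89185}{173508} - \frac{\sqrt{89}}{114}$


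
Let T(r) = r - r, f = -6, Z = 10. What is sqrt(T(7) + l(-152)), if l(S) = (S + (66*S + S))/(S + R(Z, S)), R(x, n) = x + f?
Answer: 2*sqrt(23902)/37 ≈ 8.3569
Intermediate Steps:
T(r) = 0
R(x, n) = -6 + x (R(x, n) = x - 6 = -6 + x)
l(S) = 68*S/(4 + S) (l(S) = (S + (66*S + S))/(S + (-6 + 10)) = (S + 67*S)/(S + 4) = (68*S)/(4 + S) = 68*S/(4 + S))
sqrt(T(7) + l(-152)) = sqrt(0 + 68*(-152)/(4 - 152)) = sqrt(0 + 68*(-152)/(-148)) = sqrt(0 + 68*(-152)*(-1/148)) = sqrt(0 + 2584/37) = sqrt(2584/37) = 2*sqrt(23902)/37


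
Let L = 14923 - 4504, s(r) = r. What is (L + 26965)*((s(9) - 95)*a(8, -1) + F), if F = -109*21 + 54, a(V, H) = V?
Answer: -109273432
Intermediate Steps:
F = -2235 (F = -2289 + 54 = -2235)
L = 10419
(L + 26965)*((s(9) - 95)*a(8, -1) + F) = (10419 + 26965)*((9 - 95)*8 - 2235) = 37384*(-86*8 - 2235) = 37384*(-688 - 2235) = 37384*(-2923) = -109273432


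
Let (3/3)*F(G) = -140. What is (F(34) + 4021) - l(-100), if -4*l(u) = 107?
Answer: 15631/4 ≈ 3907.8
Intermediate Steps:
l(u) = -107/4 (l(u) = -¼*107 = -107/4)
F(G) = -140
(F(34) + 4021) - l(-100) = (-140 + 4021) - 1*(-107/4) = 3881 + 107/4 = 15631/4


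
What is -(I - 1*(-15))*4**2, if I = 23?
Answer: -608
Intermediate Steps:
-(I - 1*(-15))*4**2 = -(23 - 1*(-15))*4**2 = -(23 + 15)*16 = -1*38*16 = -38*16 = -608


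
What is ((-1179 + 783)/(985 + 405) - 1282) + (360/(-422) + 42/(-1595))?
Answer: -12005222362/9355951 ≈ -1283.2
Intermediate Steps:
((-1179 + 783)/(985 + 405) - 1282) + (360/(-422) + 42/(-1595)) = (-396/1390 - 1282) + (360*(-1/422) + 42*(-1/1595)) = (-396*1/1390 - 1282) + (-180/211 - 42/1595) = (-198/695 - 1282) - 295962/336545 = -891188/695 - 295962/336545 = -12005222362/9355951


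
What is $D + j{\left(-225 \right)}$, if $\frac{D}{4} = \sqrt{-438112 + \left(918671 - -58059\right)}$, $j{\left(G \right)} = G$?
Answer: $-225 + 4 \sqrt{538618} \approx 2710.6$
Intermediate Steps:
$D = 4 \sqrt{538618}$ ($D = 4 \sqrt{-438112 + \left(918671 - -58059\right)} = 4 \sqrt{-438112 + \left(918671 + 58059\right)} = 4 \sqrt{-438112 + 976730} = 4 \sqrt{538618} \approx 2935.6$)
$D + j{\left(-225 \right)} = 4 \sqrt{538618} - 225 = -225 + 4 \sqrt{538618}$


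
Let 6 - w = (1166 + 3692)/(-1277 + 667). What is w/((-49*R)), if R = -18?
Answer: 4259/269010 ≈ 0.015832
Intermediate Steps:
w = 4259/305 (w = 6 - (1166 + 3692)/(-1277 + 667) = 6 - 4858/(-610) = 6 - 4858*(-1)/610 = 6 - 1*(-2429/305) = 6 + 2429/305 = 4259/305 ≈ 13.964)
w/((-49*R)) = 4259/(305*((-49*(-18)))) = (4259/305)/882 = (4259/305)*(1/882) = 4259/269010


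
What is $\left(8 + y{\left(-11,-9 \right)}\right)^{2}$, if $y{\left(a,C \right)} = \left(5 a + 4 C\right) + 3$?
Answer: $6400$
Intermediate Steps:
$y{\left(a,C \right)} = 3 + 4 C + 5 a$ ($y{\left(a,C \right)} = \left(4 C + 5 a\right) + 3 = 3 + 4 C + 5 a$)
$\left(8 + y{\left(-11,-9 \right)}\right)^{2} = \left(8 + \left(3 + 4 \left(-9\right) + 5 \left(-11\right)\right)\right)^{2} = \left(8 - 88\right)^{2} = \left(-80\right)^{2} = 6400$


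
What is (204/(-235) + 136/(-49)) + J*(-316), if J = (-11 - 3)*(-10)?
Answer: -509465556/11515 ≈ -44244.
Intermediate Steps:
J = 140 (J = -14*(-10) = 140)
(204/(-235) + 136/(-49)) + J*(-316) = (204/(-235) + 136/(-49)) + 140*(-316) = (204*(-1/235) + 136*(-1/49)) - 44240 = (-204/235 - 136/49) - 44240 = -41956/11515 - 44240 = -509465556/11515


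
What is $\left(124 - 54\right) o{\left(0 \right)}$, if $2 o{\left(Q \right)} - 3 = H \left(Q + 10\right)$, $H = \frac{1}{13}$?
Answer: $\frac{1715}{13} \approx 131.92$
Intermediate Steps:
$H = \frac{1}{13} \approx 0.076923$
$o{\left(Q \right)} = \frac{49}{26} + \frac{Q}{26}$ ($o{\left(Q \right)} = \frac{3}{2} + \frac{\frac{1}{13} \left(Q + 10\right)}{2} = \frac{3}{2} + \frac{\frac{1}{13} \left(10 + Q\right)}{2} = \frac{3}{2} + \frac{\frac{10}{13} + \frac{Q}{13}}{2} = \frac{3}{2} + \left(\frac{5}{13} + \frac{Q}{26}\right) = \frac{49}{26} + \frac{Q}{26}$)
$\left(124 - 54\right) o{\left(0 \right)} = \left(124 - 54\right) \left(\frac{49}{26} + \frac{1}{26} \cdot 0\right) = 70 \left(\frac{49}{26} + 0\right) = 70 \cdot \frac{49}{26} = \frac{1715}{13}$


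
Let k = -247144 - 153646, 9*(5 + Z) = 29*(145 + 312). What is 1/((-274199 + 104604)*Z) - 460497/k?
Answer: 7934755625697/6905953173080 ≈ 1.1490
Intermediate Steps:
Z = 13208/9 (Z = -5 + (29*(145 + 312))/9 = -5 + (29*457)/9 = -5 + (⅑)*13253 = -5 + 13253/9 = 13208/9 ≈ 1467.6)
k = -400790
1/((-274199 + 104604)*Z) - 460497/k = 1/((-274199 + 104604)*(13208/9)) - 460497/(-400790) = (9/13208)/(-169595) - 460497*(-1/400790) = -1/169595*9/13208 + 460497/400790 = -9/2240010760 + 460497/400790 = 7934755625697/6905953173080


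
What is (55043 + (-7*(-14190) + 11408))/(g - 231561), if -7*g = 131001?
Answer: -1160467/1751928 ≈ -0.66239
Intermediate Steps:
g = -131001/7 (g = -⅐*131001 = -131001/7 ≈ -18714.)
(55043 + (-7*(-14190) + 11408))/(g - 231561) = (55043 + (-7*(-14190) + 11408))/(-131001/7 - 231561) = (55043 + (99330 + 11408))/(-1751928/7) = (55043 + 110738)*(-7/1751928) = 165781*(-7/1751928) = -1160467/1751928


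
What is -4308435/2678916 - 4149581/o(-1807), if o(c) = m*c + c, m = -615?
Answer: -2649429824971/495375324028 ≈ -5.3483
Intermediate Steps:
o(c) = -614*c (o(c) = -615*c + c = -614*c)
-4308435/2678916 - 4149581/o(-1807) = -4308435/2678916 - 4149581/((-614*(-1807))) = -4308435*1/2678916 - 4149581/1109498 = -1436145/892972 - 4149581*1/1109498 = -1436145/892972 - 4149581/1109498 = -2649429824971/495375324028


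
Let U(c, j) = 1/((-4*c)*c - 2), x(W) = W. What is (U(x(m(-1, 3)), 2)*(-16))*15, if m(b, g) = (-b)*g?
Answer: 120/19 ≈ 6.3158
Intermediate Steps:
m(b, g) = -b*g
U(c, j) = 1/(-2 - 4*c**2) (U(c, j) = 1/(-4*c**2 - 2) = 1/(-2 - 4*c**2))
(U(x(m(-1, 3)), 2)*(-16))*15 = (-1/(2 + 4*(-1*(-1)*3)**2)*(-16))*15 = (-1/(2 + 4*3**2)*(-16))*15 = (-1/(2 + 4*9)*(-16))*15 = (-1/(2 + 36)*(-16))*15 = (-1/38*(-16))*15 = (-1*1/38*(-16))*15 = -1/38*(-16)*15 = (8/19)*15 = 120/19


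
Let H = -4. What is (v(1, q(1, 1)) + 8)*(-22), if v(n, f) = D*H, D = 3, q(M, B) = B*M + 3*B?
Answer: 88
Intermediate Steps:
q(M, B) = 3*B + B*M
v(n, f) = -12 (v(n, f) = 3*(-4) = -12)
(v(1, q(1, 1)) + 8)*(-22) = (-12 + 8)*(-22) = -4*(-22) = 88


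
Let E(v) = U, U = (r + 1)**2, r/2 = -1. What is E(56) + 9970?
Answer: 9971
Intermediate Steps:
r = -2 (r = 2*(-1) = -2)
U = 1 (U = (-2 + 1)**2 = (-1)**2 = 1)
E(v) = 1
E(56) + 9970 = 1 + 9970 = 9971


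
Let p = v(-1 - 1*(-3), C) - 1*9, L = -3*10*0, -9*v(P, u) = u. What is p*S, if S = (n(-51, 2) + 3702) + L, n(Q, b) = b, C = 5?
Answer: -318544/9 ≈ -35394.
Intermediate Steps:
v(P, u) = -u/9
L = 0 (L = -30*0 = 0)
p = -86/9 (p = -⅑*5 - 1*9 = -5/9 - 9 = -86/9 ≈ -9.5556)
S = 3704 (S = (2 + 3702) + 0 = 3704 + 0 = 3704)
p*S = -86/9*3704 = -318544/9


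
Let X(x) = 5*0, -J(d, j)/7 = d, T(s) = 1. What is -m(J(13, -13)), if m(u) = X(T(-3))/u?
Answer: 0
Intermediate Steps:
J(d, j) = -7*d
X(x) = 0
m(u) = 0 (m(u) = 0/u = 0)
-m(J(13, -13)) = -1*0 = 0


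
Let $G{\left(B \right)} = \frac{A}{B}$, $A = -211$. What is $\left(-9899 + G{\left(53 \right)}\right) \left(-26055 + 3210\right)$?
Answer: $\frac{11990381010}{53} \approx 2.2623 \cdot 10^{8}$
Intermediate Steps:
$G{\left(B \right)} = - \frac{211}{B}$
$\left(-9899 + G{\left(53 \right)}\right) \left(-26055 + 3210\right) = \left(-9899 - \frac{211}{53}\right) \left(-26055 + 3210\right) = \left(-9899 - \frac{211}{53}\right) \left(-22845\right) = \left(- \frac{524858}{53}\right) \left(-22845\right) = \frac{11990381010}{53}$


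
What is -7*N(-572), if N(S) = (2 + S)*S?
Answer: -2282280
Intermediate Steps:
N(S) = S*(2 + S)
-7*N(-572) = -(-4004)*(2 - 572) = -(-4004)*(-570) = -7*326040 = -2282280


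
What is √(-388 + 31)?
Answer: I*√357 ≈ 18.894*I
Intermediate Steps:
√(-388 + 31) = √(-357) = I*√357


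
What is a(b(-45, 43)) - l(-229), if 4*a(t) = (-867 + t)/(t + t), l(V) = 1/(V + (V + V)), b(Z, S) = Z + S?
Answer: 597019/10992 ≈ 54.314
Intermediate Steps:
b(Z, S) = S + Z
l(V) = 1/(3*V) (l(V) = 1/(V + 2*V) = 1/(3*V))
a(t) = (-867 + t)/(8*t) (a(t) = ((-867 + t)/(t + t))/4 = ((-867 + t)/((2*t)))/4 = ((-867 + t)*(1/(2*t)))/4 = ((-867 + t)/(2*t))/4 = (-867 + t)/(8*t))
a(b(-45, 43)) - l(-229) = (-867 + (43 - 45))/(8*(43 - 45)) - 1/(3*(-229)) = (1/8)*(-867 - 2)/(-2) - (-1)/(3*229) = (1/8)*(-1/2)*(-869) - 1*(-1/687) = 869/16 + 1/687 = 597019/10992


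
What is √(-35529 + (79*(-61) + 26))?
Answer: I*√40322 ≈ 200.8*I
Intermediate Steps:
√(-35529 + (79*(-61) + 26)) = √(-35529 + (-4819 + 26)) = √(-35529 - 4793) = √(-40322) = I*√40322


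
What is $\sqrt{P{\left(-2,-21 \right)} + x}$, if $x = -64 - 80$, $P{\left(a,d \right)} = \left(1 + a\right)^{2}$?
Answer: $i \sqrt{143} \approx 11.958 i$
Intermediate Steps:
$x = -144$
$\sqrt{P{\left(-2,-21 \right)} + x} = \sqrt{\left(1 - 2\right)^{2} - 144} = \sqrt{\left(-1\right)^{2} - 144} = \sqrt{1 - 144} = \sqrt{-143} = i \sqrt{143}$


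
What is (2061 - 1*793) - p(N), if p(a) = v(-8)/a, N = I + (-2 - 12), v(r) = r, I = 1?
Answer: 16476/13 ≈ 1267.4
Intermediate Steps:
N = -13 (N = 1 + (-2 - 12) = 1 - 14 = -13)
p(a) = -8/a
(2061 - 1*793) - p(N) = (2061 - 1*793) - (-8)/(-13) = (2061 - 793) - (-8)*(-1)/13 = 1268 - 1*8/13 = 1268 - 8/13 = 16476/13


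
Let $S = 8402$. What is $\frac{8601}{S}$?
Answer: $\frac{8601}{8402} \approx 1.0237$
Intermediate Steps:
$\frac{8601}{S} = \frac{8601}{8402}$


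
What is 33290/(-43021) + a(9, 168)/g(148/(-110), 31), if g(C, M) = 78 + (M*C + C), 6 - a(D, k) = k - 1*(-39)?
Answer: -539580535/82686362 ≈ -6.5256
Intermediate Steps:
a(D, k) = -33 - k (a(D, k) = 6 - (k - 1*(-39)) = 6 - (k + 39) = 6 - (39 + k) = 6 + (-39 - k) = -33 - k)
g(C, M) = 78 + C + C*M (g(C, M) = 78 + (C*M + C) = 78 + (C + C*M) = 78 + C + C*M)
33290/(-43021) + a(9, 168)/g(148/(-110), 31) = 33290/(-43021) + (-33 - 1*168)/(78 + 148/(-110) + (148/(-110))*31) = 33290*(-1/43021) + (-33 - 168)/(78 + 148*(-1/110) + (148*(-1/110))*31) = -33290/43021 - 201/(78 - 74/55 - 74/55*31) = -33290/43021 - 201/(78 - 74/55 - 2294/55) = -33290/43021 - 201/1922/55 = -33290/43021 - 201*55/1922 = -33290/43021 - 11055/1922 = -539580535/82686362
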